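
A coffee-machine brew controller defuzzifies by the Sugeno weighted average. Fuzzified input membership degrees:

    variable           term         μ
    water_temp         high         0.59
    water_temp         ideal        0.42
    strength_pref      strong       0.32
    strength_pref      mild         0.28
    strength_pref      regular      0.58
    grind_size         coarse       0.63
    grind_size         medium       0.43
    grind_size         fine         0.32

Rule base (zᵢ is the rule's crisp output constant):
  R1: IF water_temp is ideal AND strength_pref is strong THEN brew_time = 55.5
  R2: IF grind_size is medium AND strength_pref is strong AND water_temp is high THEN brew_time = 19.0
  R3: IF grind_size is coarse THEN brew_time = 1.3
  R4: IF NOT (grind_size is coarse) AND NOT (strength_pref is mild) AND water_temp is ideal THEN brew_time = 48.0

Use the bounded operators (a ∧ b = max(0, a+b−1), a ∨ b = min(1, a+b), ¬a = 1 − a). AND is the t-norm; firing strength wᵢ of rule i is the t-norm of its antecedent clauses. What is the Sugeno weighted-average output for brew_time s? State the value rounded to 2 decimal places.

1.30

R1 (z=55.5): ideal=0.42, strong=0.32; AND[max(0, a+b−1)] → w = 0.00
R2 (z=19.0): medium=0.43, strong=0.32, high=0.59; AND[max(0, a+b−1)] → w = 0.00
R3 (z=1.3): coarse=0.63 → w = 0.63
R4 (z=48.0): ¬coarse=1−0.63=0.37, ¬mild=1−0.28=0.72, ideal=0.42; AND[max(0, a+b−1)] → w = 0.00
Weighted average = (0.00·55.5 + 0.00·19.0 + 0.63·1.3 + 0.00·48.0) / (0.00 + 0.00 + 0.63 + 0.00)
  = 0.8190 / 0.6300 = 1.30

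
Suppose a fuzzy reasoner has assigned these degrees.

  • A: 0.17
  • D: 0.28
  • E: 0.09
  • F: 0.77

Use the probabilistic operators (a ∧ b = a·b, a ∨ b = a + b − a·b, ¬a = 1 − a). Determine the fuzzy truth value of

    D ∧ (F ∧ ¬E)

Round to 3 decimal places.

¬E = 1 − 0.0900 = 0.9100
F ∧ ¬E = a·b on (0.7700, 0.9100) = 0.7007
D ∧ (F ∧ ¬E) = a·b on (0.2800, 0.7007) = 0.1962

0.196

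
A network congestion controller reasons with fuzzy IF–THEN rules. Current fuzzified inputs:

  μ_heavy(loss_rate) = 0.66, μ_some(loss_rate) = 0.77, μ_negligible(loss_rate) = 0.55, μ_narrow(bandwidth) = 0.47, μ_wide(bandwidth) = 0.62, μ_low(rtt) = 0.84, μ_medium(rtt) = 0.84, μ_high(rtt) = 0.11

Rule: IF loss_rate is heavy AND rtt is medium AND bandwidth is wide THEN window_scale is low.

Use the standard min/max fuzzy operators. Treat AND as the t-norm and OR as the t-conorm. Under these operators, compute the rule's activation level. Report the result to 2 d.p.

firing strength: heavy=0.66, medium=0.84, wide=0.62; AND[min(a, b)] → w = 0.62

0.62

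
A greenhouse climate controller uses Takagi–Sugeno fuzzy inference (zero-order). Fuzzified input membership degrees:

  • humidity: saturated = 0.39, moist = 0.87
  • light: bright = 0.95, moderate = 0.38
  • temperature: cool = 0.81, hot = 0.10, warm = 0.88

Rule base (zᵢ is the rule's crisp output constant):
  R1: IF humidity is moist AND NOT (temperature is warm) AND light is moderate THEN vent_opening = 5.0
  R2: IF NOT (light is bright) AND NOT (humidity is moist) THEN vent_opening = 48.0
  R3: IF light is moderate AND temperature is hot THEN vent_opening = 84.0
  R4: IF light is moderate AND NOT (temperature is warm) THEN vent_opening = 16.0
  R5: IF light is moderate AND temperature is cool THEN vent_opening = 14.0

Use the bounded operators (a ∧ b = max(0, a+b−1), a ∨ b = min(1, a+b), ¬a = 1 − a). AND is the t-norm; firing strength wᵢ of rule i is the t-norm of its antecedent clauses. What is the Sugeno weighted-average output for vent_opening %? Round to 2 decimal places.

R1 (z=5.0): moist=0.87, ¬warm=1−0.88=0.12, moderate=0.38; AND[max(0, a+b−1)] → w = 0.00
R2 (z=48.0): ¬bright=1−0.95=0.05, ¬moist=1−0.87=0.13; AND[max(0, a+b−1)] → w = 0.00
R3 (z=84.0): moderate=0.38, hot=0.10; AND[max(0, a+b−1)] → w = 0.00
R4 (z=16.0): moderate=0.38, ¬warm=1−0.88=0.12; AND[max(0, a+b−1)] → w = 0.00
R5 (z=14.0): moderate=0.38, cool=0.81; AND[max(0, a+b−1)] → w = 0.19
Weighted average = (0.00·5.0 + 0.00·48.0 + 0.00·84.0 + 0.00·16.0 + 0.19·14.0) / (0.00 + 0.00 + 0.00 + 0.00 + 0.19)
  = 2.6600 / 0.1900 = 14.00

14.00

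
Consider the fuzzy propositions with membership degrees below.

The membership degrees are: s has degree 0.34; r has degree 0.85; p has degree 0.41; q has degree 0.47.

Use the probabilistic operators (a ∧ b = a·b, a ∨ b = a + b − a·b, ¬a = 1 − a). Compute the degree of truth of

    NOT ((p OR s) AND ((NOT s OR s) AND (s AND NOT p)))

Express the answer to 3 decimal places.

p OR s = a + b − a·b on (0.4100, 0.3400) = 0.6106
NOT s = 1 − 0.3400 = 0.6600
NOT s OR s = a + b − a·b on (0.6600, 0.3400) = 0.7756
NOT p = 1 − 0.4100 = 0.5900
s AND NOT p = a·b on (0.3400, 0.5900) = 0.2006
(NOT s OR s) AND (s AND NOT p) = a·b on (0.7756, 0.2006) = 0.1556
(p OR s) AND ((NOT s OR s) AND (s AND NOT p)) = a·b on (0.6106, 0.1556) = 0.0950
NOT ((p OR s) AND ((NOT s OR s) AND (s AND NOT p))) = 1 − 0.0950 = 0.9050

0.905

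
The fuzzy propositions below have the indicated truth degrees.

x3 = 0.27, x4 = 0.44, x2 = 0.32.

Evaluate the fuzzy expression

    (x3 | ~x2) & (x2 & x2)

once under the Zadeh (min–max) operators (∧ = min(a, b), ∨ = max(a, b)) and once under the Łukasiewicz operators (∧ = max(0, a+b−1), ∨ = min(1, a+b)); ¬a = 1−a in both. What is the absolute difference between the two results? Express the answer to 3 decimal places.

Under Zadeh (min–max):
  ~x2 = 1 − 0.32 = 0.68
  x3 | ~x2 = max(a, b) on (0.27, 0.68) = 0.68
  x2 & x2 = min(a, b) on (0.32, 0.32) = 0.32
  (x3 | ~x2) & (x2 & x2) = min(a, b) on (0.68, 0.32) = 0.32
  → value = 0.3200
Under Łukasiewicz:
  ~x2 = 1 − 0.32 = 0.68
  x3 | ~x2 = min(1, a+b) on (0.27, 0.68) = 0.95
  x2 & x2 = max(0, a+b−1) on (0.32, 0.32) = 0.00
  (x3 | ~x2) & (x2 & x2) = max(0, a+b−1) on (0.95, 0.00) = 0.00
  → value = 0.0000
|0.3200 − 0.0000| = 0.320

0.320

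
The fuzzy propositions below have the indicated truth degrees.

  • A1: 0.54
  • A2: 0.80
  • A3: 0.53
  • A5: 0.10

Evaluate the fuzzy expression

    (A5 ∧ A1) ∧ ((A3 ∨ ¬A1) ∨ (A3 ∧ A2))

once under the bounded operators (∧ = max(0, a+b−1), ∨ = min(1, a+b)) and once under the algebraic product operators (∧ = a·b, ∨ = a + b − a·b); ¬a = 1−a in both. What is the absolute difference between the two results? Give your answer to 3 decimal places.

Under bounded:
  A5 ∧ A1 = max(0, a+b−1) on (0.10, 0.54) = 0.00
  ¬A1 = 1 − 0.54 = 0.46
  A3 ∨ ¬A1 = min(1, a+b) on (0.53, 0.46) = 0.99
  A3 ∧ A2 = max(0, a+b−1) on (0.53, 0.80) = 0.33
  (A3 ∨ ¬A1) ∨ (A3 ∧ A2) = min(1, a+b) on (0.99, 0.33) = 1.00
  (A5 ∧ A1) ∧ ((A3 ∨ ¬A1) ∨ (A3 ∧ A2)) = max(0, a+b−1) on (0.00, 1.00) = 0.00
  → value = 0.0000
Under algebraic product:
  A5 ∧ A1 = a·b on (0.1000, 0.5400) = 0.0540
  ¬A1 = 1 − 0.5400 = 0.4600
  A3 ∨ ¬A1 = a + b − a·b on (0.5300, 0.4600) = 0.7462
  A3 ∧ A2 = a·b on (0.5300, 0.8000) = 0.4240
  (A3 ∨ ¬A1) ∨ (A3 ∧ A2) = a + b − a·b on (0.7462, 0.4240) = 0.8538
  (A5 ∧ A1) ∧ ((A3 ∨ ¬A1) ∨ (A3 ∧ A2)) = a·b on (0.0540, 0.8538) = 0.0461
  → value = 0.0461
|0.0000 − 0.0461| = 0.046

0.046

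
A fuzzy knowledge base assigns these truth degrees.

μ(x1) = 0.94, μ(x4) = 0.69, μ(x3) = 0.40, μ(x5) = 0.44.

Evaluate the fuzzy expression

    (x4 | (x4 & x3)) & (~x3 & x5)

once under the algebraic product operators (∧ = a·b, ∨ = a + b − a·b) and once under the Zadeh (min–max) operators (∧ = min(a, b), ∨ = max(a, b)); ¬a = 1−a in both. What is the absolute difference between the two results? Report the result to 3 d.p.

0.235

Under algebraic product:
  x4 & x3 = a·b on (0.6900, 0.4000) = 0.2760
  x4 | (x4 & x3) = a + b − a·b on (0.6900, 0.2760) = 0.7756
  ~x3 = 1 − 0.4000 = 0.6000
  ~x3 & x5 = a·b on (0.6000, 0.4400) = 0.2640
  (x4 | (x4 & x3)) & (~x3 & x5) = a·b on (0.7756, 0.2640) = 0.2047
  → value = 0.2047
Under Zadeh (min–max):
  x4 & x3 = min(a, b) on (0.69, 0.40) = 0.40
  x4 | (x4 & x3) = max(a, b) on (0.69, 0.40) = 0.69
  ~x3 = 1 − 0.40 = 0.60
  ~x3 & x5 = min(a, b) on (0.60, 0.44) = 0.44
  (x4 | (x4 & x3)) & (~x3 & x5) = min(a, b) on (0.69, 0.44) = 0.44
  → value = 0.4400
|0.2047 − 0.4400| = 0.235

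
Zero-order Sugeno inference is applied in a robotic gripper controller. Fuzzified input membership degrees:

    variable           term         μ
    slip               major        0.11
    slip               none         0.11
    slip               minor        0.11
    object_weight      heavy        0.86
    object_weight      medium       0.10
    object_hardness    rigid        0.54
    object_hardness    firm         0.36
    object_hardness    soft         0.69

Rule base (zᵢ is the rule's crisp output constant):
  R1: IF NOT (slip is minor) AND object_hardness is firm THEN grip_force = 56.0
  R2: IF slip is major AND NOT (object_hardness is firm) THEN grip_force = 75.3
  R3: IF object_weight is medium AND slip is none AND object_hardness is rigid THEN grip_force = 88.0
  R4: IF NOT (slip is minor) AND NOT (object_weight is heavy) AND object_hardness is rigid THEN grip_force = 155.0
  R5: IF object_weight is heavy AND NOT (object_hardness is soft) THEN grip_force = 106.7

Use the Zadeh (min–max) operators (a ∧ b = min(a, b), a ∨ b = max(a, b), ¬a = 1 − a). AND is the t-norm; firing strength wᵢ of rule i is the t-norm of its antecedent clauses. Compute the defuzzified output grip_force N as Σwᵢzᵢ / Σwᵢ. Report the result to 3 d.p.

R1 (z=56.0): ¬minor=1−0.11=0.89, firm=0.36; AND[min(a, b)] → w = 0.36
R2 (z=75.3): major=0.11, ¬firm=1−0.36=0.64; AND[min(a, b)] → w = 0.11
R3 (z=88.0): medium=0.10, none=0.11, rigid=0.54; AND[min(a, b)] → w = 0.10
R4 (z=155.0): ¬minor=1−0.11=0.89, ¬heavy=1−0.86=0.14, rigid=0.54; AND[min(a, b)] → w = 0.14
R5 (z=106.7): heavy=0.86, ¬soft=1−0.69=0.31; AND[min(a, b)] → w = 0.31
Weighted average = (0.36·56.0 + 0.11·75.3 + 0.10·88.0 + 0.14·155.0 + 0.31·106.7) / (0.36 + 0.11 + 0.10 + 0.14 + 0.31)
  = 92.0200 / 1.0200 = 90.216

90.216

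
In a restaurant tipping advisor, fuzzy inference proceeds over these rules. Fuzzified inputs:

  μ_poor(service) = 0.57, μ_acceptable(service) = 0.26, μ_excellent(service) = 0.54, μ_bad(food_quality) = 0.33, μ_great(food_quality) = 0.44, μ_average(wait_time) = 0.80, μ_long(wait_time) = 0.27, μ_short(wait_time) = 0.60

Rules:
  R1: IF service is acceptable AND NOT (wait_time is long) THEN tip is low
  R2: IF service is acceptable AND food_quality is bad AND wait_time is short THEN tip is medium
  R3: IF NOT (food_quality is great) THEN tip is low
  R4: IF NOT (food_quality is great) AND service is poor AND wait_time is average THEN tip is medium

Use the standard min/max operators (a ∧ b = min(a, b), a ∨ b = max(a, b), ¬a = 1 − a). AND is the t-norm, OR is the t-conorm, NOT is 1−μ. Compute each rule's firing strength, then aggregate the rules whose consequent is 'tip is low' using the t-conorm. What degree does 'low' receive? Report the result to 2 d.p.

0.56

R1: acceptable=0.26, ¬long=1−0.27=0.73; AND[min(a, b)] → w = 0.26
R2: acceptable=0.26, bad=0.33, short=0.60; AND[min(a, b)] → w = 0.26
R3: ¬great=1−0.44=0.56 → w = 0.56
R4: ¬great=1−0.44=0.56, poor=0.57, average=0.80; AND[min(a, b)] → w = 0.56
Rules with consequent 'low': {R1, R3} → strengths 0.26, 0.56
Aggregate via t-conorm [max(a, b)]: 0.56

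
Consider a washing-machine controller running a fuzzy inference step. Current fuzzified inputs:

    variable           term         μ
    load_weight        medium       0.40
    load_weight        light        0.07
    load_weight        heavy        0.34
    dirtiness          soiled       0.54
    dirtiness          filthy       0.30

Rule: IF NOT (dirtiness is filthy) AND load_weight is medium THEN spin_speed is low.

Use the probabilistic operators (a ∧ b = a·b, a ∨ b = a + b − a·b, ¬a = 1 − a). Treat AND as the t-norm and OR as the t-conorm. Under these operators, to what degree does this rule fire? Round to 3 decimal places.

0.280

firing strength: ¬filthy=1−0.30=0.70, medium=0.40; AND[a·b] → w = 0.2800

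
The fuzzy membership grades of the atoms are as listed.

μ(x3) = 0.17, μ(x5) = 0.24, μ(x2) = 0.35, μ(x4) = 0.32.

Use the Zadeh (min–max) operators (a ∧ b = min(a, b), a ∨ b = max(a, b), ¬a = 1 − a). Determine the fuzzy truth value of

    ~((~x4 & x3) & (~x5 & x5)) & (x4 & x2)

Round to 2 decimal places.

0.32

~x4 = 1 − 0.32 = 0.68
~x4 & x3 = min(a, b) on (0.68, 0.17) = 0.17
~x5 = 1 − 0.24 = 0.76
~x5 & x5 = min(a, b) on (0.76, 0.24) = 0.24
(~x4 & x3) & (~x5 & x5) = min(a, b) on (0.17, 0.24) = 0.17
~((~x4 & x3) & (~x5 & x5)) = 1 − 0.17 = 0.83
x4 & x2 = min(a, b) on (0.32, 0.35) = 0.32
~((~x4 & x3) & (~x5 & x5)) & (x4 & x2) = min(a, b) on (0.83, 0.32) = 0.32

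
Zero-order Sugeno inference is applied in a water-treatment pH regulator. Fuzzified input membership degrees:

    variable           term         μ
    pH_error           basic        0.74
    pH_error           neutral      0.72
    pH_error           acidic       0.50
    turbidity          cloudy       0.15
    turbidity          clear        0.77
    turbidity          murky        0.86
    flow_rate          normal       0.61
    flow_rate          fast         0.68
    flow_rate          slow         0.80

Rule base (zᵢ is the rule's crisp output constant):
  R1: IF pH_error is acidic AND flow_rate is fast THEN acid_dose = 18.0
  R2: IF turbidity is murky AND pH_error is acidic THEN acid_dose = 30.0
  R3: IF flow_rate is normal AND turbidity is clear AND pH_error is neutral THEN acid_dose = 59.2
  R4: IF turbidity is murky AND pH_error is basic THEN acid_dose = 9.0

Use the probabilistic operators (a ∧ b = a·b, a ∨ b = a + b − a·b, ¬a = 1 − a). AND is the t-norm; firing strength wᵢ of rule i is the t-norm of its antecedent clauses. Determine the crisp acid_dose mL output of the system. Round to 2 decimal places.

R1 (z=18.0): acidic=0.50, fast=0.68; AND[a·b] → w = 0.3400
R2 (z=30.0): murky=0.86, acidic=0.50; AND[a·b] → w = 0.4300
R3 (z=59.2): normal=0.61, clear=0.77, neutral=0.72; AND[a·b] → w = 0.3382
R4 (z=9.0): murky=0.86, basic=0.74; AND[a·b] → w = 0.6364
Weighted average = (0.3400·18.0 + 0.4300·30.0 + 0.3382·59.2 + 0.6364·9.0) / (0.3400 + 0.4300 + 0.3382 + 0.6364)
  = 44.7681 / 1.7446 = 25.66

25.66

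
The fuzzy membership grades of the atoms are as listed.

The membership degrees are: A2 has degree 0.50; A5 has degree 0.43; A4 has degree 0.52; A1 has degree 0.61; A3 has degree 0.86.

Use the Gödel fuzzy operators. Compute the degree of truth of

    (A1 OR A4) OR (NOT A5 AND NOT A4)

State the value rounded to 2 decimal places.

0.61

A1 OR A4 = max(a, b) on (0.61, 0.52) = 0.61
NOT A5 = 1 − 0.43 = 0.57
NOT A4 = 1 − 0.52 = 0.48
NOT A5 AND NOT A4 = min(a, b) on (0.57, 0.48) = 0.48
(A1 OR A4) OR (NOT A5 AND NOT A4) = max(a, b) on (0.61, 0.48) = 0.61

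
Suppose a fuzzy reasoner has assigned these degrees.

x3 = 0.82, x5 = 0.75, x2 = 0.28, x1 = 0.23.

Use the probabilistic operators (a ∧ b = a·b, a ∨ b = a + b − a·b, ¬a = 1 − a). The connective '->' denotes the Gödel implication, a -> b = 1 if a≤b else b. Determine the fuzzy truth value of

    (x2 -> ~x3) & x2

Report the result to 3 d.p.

~x3 = 1 − 0.8200 = 0.1800
x2 -> ~x3  [Gödel: 1 if a≤b else b] with a=0.2800, b=0.1800 → 0.1800
(x2 -> ~x3) & x2 = a·b on (0.1800, 0.2800) = 0.0504

0.050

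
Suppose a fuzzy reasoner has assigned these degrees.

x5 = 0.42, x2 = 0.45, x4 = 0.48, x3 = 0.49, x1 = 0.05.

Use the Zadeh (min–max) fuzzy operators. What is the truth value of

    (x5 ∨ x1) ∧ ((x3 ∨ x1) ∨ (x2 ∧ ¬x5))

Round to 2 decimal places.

0.42

x5 ∨ x1 = max(a, b) on (0.42, 0.05) = 0.42
x3 ∨ x1 = max(a, b) on (0.49, 0.05) = 0.49
¬x5 = 1 − 0.42 = 0.58
x2 ∧ ¬x5 = min(a, b) on (0.45, 0.58) = 0.45
(x3 ∨ x1) ∨ (x2 ∧ ¬x5) = max(a, b) on (0.49, 0.45) = 0.49
(x5 ∨ x1) ∧ ((x3 ∨ x1) ∨ (x2 ∧ ¬x5)) = min(a, b) on (0.42, 0.49) = 0.42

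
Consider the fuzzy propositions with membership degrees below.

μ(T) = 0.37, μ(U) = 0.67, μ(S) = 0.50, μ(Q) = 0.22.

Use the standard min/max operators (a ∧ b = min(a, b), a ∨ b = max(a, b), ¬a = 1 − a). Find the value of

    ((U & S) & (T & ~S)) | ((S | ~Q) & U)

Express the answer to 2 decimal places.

U & S = min(a, b) on (0.67, 0.50) = 0.50
~S = 1 − 0.50 = 0.50
T & ~S = min(a, b) on (0.37, 0.50) = 0.37
(U & S) & (T & ~S) = min(a, b) on (0.50, 0.37) = 0.37
~Q = 1 − 0.22 = 0.78
S | ~Q = max(a, b) on (0.50, 0.78) = 0.78
(S | ~Q) & U = min(a, b) on (0.78, 0.67) = 0.67
((U & S) & (T & ~S)) | ((S | ~Q) & U) = max(a, b) on (0.37, 0.67) = 0.67

0.67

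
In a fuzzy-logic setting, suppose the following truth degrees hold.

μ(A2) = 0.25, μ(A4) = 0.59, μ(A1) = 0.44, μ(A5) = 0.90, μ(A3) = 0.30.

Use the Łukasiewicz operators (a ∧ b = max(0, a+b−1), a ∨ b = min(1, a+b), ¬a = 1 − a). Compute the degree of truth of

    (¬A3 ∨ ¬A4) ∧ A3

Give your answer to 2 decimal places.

¬A3 = 1 − 0.30 = 0.70
¬A4 = 1 − 0.59 = 0.41
¬A3 ∨ ¬A4 = min(1, a+b) on (0.70, 0.41) = 1.00
(¬A3 ∨ ¬A4) ∧ A3 = max(0, a+b−1) on (1.00, 0.30) = 0.30

0.30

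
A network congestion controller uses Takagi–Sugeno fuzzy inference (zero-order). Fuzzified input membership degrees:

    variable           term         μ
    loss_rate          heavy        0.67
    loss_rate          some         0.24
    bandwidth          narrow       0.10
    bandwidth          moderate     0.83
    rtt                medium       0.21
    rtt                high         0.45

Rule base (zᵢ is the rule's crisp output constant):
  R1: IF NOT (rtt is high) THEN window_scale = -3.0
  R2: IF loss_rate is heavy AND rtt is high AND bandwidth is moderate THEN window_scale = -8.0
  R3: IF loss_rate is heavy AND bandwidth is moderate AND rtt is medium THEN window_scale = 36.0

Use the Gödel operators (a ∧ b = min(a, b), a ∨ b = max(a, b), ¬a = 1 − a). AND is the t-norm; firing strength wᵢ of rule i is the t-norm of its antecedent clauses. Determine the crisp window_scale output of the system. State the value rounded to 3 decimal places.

1.909

R1 (z=-3.0): ¬high=1−0.45=0.55 → w = 0.55
R2 (z=-8.0): heavy=0.67, high=0.45, moderate=0.83; AND[min(a, b)] → w = 0.45
R3 (z=36.0): heavy=0.67, moderate=0.83, medium=0.21; AND[min(a, b)] → w = 0.21
Weighted average = (0.55·-3.0 + 0.45·-8.0 + 0.21·36.0) / (0.55 + 0.45 + 0.21)
  = 2.3100 / 1.2100 = 1.909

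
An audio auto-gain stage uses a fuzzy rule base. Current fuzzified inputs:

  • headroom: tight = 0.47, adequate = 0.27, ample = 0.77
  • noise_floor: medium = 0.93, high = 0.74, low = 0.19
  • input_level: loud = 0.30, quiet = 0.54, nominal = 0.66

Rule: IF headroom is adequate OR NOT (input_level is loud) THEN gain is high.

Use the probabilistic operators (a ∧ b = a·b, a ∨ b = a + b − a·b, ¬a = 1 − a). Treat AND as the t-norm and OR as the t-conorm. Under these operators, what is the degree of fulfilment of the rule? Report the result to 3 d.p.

firing strength: adequate=0.27, ¬loud=1−0.30=0.70; OR[a + b − a·b] → w = 0.7810

0.781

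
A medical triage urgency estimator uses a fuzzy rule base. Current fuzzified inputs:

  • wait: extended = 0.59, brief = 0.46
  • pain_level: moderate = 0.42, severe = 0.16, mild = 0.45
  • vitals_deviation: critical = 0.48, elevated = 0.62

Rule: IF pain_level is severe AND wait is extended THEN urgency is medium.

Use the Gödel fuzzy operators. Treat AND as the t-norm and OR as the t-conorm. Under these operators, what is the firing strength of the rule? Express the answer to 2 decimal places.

0.16

firing strength: severe=0.16, extended=0.59; AND[min(a, b)] → w = 0.16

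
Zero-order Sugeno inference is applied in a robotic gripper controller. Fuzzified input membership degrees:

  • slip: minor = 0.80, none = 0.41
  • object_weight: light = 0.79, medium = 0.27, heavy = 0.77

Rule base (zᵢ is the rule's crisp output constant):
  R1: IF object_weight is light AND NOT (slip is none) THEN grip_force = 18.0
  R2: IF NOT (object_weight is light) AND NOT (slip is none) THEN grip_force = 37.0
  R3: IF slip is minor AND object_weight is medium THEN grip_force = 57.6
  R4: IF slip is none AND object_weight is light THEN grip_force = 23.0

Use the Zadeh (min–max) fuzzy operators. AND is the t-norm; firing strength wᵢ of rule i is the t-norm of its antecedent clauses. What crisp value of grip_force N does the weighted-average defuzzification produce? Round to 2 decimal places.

29.31

R1 (z=18.0): light=0.79, ¬none=1−0.41=0.59; AND[min(a, b)] → w = 0.59
R2 (z=37.0): ¬light=1−0.79=0.21, ¬none=1−0.41=0.59; AND[min(a, b)] → w = 0.21
R3 (z=57.6): minor=0.80, medium=0.27; AND[min(a, b)] → w = 0.27
R4 (z=23.0): none=0.41, light=0.79; AND[min(a, b)] → w = 0.41
Weighted average = (0.59·18.0 + 0.21·37.0 + 0.27·57.6 + 0.41·23.0) / (0.59 + 0.21 + 0.27 + 0.41)
  = 43.3720 / 1.4800 = 29.31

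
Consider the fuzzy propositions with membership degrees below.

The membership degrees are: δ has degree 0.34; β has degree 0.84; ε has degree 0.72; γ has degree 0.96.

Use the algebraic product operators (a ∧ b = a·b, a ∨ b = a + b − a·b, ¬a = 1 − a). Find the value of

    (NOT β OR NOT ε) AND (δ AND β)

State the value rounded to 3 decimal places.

NOT β = 1 − 0.8400 = 0.1600
NOT ε = 1 − 0.7200 = 0.2800
NOT β OR NOT ε = a + b − a·b on (0.1600, 0.2800) = 0.3952
δ AND β = a·b on (0.3400, 0.8400) = 0.2856
(NOT β OR NOT ε) AND (δ AND β) = a·b on (0.3952, 0.2856) = 0.1129

0.113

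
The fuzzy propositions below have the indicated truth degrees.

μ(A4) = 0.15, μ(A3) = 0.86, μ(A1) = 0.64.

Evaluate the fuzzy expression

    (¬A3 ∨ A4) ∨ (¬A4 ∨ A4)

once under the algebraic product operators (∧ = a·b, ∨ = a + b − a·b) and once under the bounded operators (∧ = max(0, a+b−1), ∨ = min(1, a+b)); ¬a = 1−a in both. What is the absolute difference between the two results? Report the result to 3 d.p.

0.093

Under algebraic product:
  ¬A3 = 1 − 0.8600 = 0.1400
  ¬A3 ∨ A4 = a + b − a·b on (0.1400, 0.1500) = 0.2690
  ¬A4 = 1 − 0.1500 = 0.8500
  ¬A4 ∨ A4 = a + b − a·b on (0.8500, 0.1500) = 0.8725
  (¬A3 ∨ A4) ∨ (¬A4 ∨ A4) = a + b − a·b on (0.2690, 0.8725) = 0.9068
  → value = 0.9068
Under bounded:
  ¬A3 = 1 − 0.86 = 0.14
  ¬A3 ∨ A4 = min(1, a+b) on (0.14, 0.15) = 0.29
  ¬A4 = 1 − 0.15 = 0.85
  ¬A4 ∨ A4 = min(1, a+b) on (0.85, 0.15) = 1.00
  (¬A3 ∨ A4) ∨ (¬A4 ∨ A4) = min(1, a+b) on (0.29, 1.00) = 1.00
  → value = 1.0000
|0.9068 − 1.0000| = 0.093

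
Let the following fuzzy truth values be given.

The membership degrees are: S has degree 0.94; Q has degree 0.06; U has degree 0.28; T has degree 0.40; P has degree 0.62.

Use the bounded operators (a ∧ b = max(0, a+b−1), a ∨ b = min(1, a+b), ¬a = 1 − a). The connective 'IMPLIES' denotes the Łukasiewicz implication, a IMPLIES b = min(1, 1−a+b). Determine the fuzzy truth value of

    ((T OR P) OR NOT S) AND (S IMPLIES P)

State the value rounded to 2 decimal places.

0.68

T OR P = min(1, a+b) on (0.40, 0.62) = 1.00
NOT S = 1 − 0.94 = 0.06
(T OR P) OR NOT S = min(1, a+b) on (1.00, 0.06) = 1.00
S IMPLIES P  [Łukasiewicz: min(1, 1−a+b)] with a=0.94, b=0.62 → 0.68
((T OR P) OR NOT S) AND (S IMPLIES P) = max(0, a+b−1) on (1.00, 0.68) = 0.68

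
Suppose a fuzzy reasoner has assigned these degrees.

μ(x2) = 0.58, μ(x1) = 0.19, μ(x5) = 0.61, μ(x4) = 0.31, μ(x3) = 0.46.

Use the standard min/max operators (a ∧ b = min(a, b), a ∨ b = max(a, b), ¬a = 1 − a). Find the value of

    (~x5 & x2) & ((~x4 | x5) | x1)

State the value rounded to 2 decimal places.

0.39

~x5 = 1 − 0.61 = 0.39
~x5 & x2 = min(a, b) on (0.39, 0.58) = 0.39
~x4 = 1 − 0.31 = 0.69
~x4 | x5 = max(a, b) on (0.69, 0.61) = 0.69
(~x4 | x5) | x1 = max(a, b) on (0.69, 0.19) = 0.69
(~x5 & x2) & ((~x4 | x5) | x1) = min(a, b) on (0.39, 0.69) = 0.39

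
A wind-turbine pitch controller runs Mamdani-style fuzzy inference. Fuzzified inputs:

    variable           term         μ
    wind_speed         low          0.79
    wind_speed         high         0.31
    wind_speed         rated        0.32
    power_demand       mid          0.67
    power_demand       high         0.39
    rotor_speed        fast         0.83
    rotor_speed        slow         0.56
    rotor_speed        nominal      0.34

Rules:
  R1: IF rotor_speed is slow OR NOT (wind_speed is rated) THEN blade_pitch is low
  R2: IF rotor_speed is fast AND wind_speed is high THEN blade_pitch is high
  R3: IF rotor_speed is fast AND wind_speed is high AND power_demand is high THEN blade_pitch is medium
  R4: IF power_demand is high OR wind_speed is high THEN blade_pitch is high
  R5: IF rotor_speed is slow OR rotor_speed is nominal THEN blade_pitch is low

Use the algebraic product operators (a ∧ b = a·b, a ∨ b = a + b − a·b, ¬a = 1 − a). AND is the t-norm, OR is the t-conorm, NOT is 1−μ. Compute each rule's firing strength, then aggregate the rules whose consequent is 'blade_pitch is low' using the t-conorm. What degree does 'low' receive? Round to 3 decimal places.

R1: slow=0.56, ¬rated=1−0.32=0.68; OR[a + b − a·b] → w = 0.8592
R2: fast=0.83, high=0.31; AND[a·b] → w = 0.2573
R3: fast=0.83, high=0.31, high=0.39; AND[a·b] → w = 0.1003
R4: high=0.39, high=0.31; OR[a + b − a·b] → w = 0.5791
R5: slow=0.56, nominal=0.34; OR[a + b − a·b] → w = 0.7096
Rules with consequent 'low': {R1, R5} → strengths 0.8592, 0.7096
Aggregate via t-conorm [a + b − a·b]: 0.9591

0.959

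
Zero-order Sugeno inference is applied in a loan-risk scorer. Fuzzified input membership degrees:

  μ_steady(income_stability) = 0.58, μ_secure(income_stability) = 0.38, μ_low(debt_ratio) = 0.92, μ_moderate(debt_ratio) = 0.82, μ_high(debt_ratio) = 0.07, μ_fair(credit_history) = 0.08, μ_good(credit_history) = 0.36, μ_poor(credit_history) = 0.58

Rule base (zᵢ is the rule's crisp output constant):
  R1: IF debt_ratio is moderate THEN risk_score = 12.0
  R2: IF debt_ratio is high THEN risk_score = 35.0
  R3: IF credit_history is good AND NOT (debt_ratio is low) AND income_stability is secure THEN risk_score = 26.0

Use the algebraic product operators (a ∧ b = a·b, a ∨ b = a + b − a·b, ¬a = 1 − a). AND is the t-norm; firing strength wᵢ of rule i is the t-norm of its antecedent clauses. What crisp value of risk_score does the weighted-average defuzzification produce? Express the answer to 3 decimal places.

13.957

R1 (z=12.0): moderate=0.82 → w = 0.8200
R2 (z=35.0): high=0.07 → w = 0.0700
R3 (z=26.0): good=0.36, ¬low=1−0.92=0.08, secure=0.38; AND[a·b] → w = 0.0109
Weighted average = (0.8200·12.0 + 0.0700·35.0 + 0.0109·26.0) / (0.8200 + 0.0700 + 0.0109)
  = 12.5745 / 0.9009 = 13.957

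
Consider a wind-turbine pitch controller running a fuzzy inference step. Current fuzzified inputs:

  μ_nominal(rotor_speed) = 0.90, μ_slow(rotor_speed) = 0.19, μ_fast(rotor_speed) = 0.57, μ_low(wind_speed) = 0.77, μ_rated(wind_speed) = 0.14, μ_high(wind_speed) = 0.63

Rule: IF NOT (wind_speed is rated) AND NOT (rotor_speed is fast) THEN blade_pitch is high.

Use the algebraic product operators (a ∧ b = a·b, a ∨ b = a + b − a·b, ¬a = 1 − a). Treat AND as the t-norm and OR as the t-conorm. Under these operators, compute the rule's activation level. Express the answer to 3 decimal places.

firing strength: ¬rated=1−0.14=0.86, ¬fast=1−0.57=0.43; AND[a·b] → w = 0.3698

0.370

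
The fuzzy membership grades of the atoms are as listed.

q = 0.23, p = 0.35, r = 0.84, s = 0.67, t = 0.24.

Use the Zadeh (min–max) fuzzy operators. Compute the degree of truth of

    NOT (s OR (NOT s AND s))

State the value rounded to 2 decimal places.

0.33

NOT s = 1 − 0.67 = 0.33
NOT s AND s = min(a, b) on (0.33, 0.67) = 0.33
s OR (NOT s AND s) = max(a, b) on (0.67, 0.33) = 0.67
NOT (s OR (NOT s AND s)) = 1 − 0.67 = 0.33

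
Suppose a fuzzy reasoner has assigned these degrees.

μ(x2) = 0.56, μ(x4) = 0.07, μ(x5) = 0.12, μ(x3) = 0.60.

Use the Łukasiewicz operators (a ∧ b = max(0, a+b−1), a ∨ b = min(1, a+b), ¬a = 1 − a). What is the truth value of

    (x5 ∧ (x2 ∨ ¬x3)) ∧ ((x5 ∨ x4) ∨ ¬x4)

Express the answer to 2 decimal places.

0.08

¬x3 = 1 − 0.60 = 0.40
x2 ∨ ¬x3 = min(1, a+b) on (0.56, 0.40) = 0.96
x5 ∧ (x2 ∨ ¬x3) = max(0, a+b−1) on (0.12, 0.96) = 0.08
x5 ∨ x4 = min(1, a+b) on (0.12, 0.07) = 0.19
¬x4 = 1 − 0.07 = 0.93
(x5 ∨ x4) ∨ ¬x4 = min(1, a+b) on (0.19, 0.93) = 1.00
(x5 ∧ (x2 ∨ ¬x3)) ∧ ((x5 ∨ x4) ∨ ¬x4) = max(0, a+b−1) on (0.08, 1.00) = 0.08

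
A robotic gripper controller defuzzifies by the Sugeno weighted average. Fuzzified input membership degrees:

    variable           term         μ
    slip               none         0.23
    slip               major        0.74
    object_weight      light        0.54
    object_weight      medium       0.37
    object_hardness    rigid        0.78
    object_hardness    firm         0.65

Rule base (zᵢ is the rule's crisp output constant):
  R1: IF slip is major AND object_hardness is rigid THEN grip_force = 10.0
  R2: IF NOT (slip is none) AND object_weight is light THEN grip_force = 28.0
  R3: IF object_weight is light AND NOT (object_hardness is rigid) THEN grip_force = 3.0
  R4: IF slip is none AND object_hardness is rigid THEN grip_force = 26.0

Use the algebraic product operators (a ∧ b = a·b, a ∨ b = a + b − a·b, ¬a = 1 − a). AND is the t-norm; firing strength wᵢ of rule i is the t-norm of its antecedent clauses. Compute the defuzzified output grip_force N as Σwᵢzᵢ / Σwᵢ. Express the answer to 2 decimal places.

R1 (z=10.0): major=0.74, rigid=0.78; AND[a·b] → w = 0.5772
R2 (z=28.0): ¬none=1−0.23=0.77, light=0.54; AND[a·b] → w = 0.4158
R3 (z=3.0): light=0.54, ¬rigid=1−0.78=0.22; AND[a·b] → w = 0.1188
R4 (z=26.0): none=0.23, rigid=0.78; AND[a·b] → w = 0.1794
Weighted average = (0.5772·10.0 + 0.4158·28.0 + 0.1188·3.0 + 0.1794·26.0) / (0.5772 + 0.4158 + 0.1188 + 0.1794)
  = 22.4352 / 1.2912 = 17.38

17.38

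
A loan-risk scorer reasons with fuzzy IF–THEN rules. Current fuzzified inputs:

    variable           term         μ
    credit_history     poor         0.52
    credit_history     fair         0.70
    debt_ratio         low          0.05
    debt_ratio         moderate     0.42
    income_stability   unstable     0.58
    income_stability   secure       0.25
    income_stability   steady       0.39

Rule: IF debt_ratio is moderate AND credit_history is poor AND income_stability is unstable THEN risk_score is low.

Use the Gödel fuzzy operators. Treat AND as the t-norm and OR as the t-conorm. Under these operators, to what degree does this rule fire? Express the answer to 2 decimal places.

0.42

firing strength: moderate=0.42, poor=0.52, unstable=0.58; AND[min(a, b)] → w = 0.42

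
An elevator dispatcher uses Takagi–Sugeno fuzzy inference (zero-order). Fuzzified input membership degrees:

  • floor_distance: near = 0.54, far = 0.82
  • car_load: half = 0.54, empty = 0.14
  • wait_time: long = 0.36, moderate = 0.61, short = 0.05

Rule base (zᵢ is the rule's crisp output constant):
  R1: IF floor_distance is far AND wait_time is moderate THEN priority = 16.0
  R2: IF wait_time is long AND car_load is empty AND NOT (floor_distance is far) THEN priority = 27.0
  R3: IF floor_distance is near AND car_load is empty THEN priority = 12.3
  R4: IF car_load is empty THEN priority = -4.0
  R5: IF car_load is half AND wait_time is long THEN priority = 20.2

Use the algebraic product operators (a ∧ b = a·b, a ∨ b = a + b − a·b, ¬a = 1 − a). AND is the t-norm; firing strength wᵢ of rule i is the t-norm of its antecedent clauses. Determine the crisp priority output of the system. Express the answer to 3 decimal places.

13.647

R1 (z=16.0): far=0.82, moderate=0.61; AND[a·b] → w = 0.5002
R2 (z=27.0): long=0.36, empty=0.14, ¬far=1−0.82=0.18; AND[a·b] → w = 0.0091
R3 (z=12.3): near=0.54, empty=0.14; AND[a·b] → w = 0.0756
R4 (z=-4.0): empty=0.14 → w = 0.1400
R5 (z=20.2): half=0.54, long=0.36; AND[a·b] → w = 0.1944
Weighted average = (0.5002·16.0 + 0.0091·27.0 + 0.0756·12.3 + 0.1400·-4.0 + 0.1944·20.2) / (0.5002 + 0.0091 + 0.0756 + 0.1400 + 0.1944)
  = 12.5449 / 0.9193 = 13.647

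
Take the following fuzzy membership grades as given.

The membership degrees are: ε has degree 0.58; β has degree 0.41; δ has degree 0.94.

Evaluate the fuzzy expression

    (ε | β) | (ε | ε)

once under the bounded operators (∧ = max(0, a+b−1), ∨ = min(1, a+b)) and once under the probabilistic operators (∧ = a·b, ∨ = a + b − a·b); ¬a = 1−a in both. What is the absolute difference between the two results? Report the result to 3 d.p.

Under bounded:
  ε | β = min(1, a+b) on (0.58, 0.41) = 0.99
  ε | ε = min(1, a+b) on (0.58, 0.58) = 1.00
  (ε | β) | (ε | ε) = min(1, a+b) on (0.99, 1.00) = 1.00
  → value = 1.0000
Under probabilistic:
  ε | β = a + b − a·b on (0.5800, 0.4100) = 0.7522
  ε | ε = a + b − a·b on (0.5800, 0.5800) = 0.8236
  (ε | β) | (ε | ε) = a + b − a·b on (0.7522, 0.8236) = 0.9563
  → value = 0.9563
|1.0000 − 0.9563| = 0.044

0.044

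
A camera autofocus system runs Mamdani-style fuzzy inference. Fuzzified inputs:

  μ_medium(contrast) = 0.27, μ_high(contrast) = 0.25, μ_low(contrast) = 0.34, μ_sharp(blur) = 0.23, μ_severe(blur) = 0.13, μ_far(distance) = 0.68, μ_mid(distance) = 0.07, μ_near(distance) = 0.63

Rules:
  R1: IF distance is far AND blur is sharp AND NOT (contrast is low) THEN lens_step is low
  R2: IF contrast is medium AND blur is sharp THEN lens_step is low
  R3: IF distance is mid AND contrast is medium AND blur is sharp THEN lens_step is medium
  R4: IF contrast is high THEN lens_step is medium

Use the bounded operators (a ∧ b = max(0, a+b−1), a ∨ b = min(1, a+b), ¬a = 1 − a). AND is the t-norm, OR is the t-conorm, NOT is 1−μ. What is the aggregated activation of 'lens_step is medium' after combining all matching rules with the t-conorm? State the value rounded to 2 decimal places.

0.25

R1: far=0.68, sharp=0.23, ¬low=1−0.34=0.66; AND[max(0, a+b−1)] → w = 0.00
R2: medium=0.27, sharp=0.23; AND[max(0, a+b−1)] → w = 0.00
R3: mid=0.07, medium=0.27, sharp=0.23; AND[max(0, a+b−1)] → w = 0.00
R4: high=0.25 → w = 0.25
Rules with consequent 'medium': {R3, R4} → strengths 0.00, 0.25
Aggregate via t-conorm [min(1, a+b)]: 0.25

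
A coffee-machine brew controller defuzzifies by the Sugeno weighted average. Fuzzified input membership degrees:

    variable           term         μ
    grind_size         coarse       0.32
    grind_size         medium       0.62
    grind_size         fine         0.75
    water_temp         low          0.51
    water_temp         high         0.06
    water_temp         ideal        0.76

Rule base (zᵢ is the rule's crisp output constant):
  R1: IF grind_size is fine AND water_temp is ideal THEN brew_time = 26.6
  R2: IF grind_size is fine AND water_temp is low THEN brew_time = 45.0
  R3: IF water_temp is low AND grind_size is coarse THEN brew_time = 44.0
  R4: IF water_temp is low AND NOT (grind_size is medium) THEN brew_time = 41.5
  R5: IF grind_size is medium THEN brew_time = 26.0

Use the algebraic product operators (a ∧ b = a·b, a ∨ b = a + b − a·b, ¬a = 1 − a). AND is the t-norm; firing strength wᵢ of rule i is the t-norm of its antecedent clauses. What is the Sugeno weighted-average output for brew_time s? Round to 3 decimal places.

R1 (z=26.6): fine=0.75, ideal=0.76; AND[a·b] → w = 0.5700
R2 (z=45.0): fine=0.75, low=0.51; AND[a·b] → w = 0.3825
R3 (z=44.0): low=0.51, coarse=0.32; AND[a·b] → w = 0.1632
R4 (z=41.5): low=0.51, ¬medium=1−0.62=0.38; AND[a·b] → w = 0.1938
R5 (z=26.0): medium=0.62 → w = 0.6200
Weighted average = (0.5700·26.6 + 0.3825·45.0 + 0.1632·44.0 + 0.1938·41.5 + 0.6200·26.0) / (0.5700 + 0.3825 + 0.1632 + 0.1938 + 0.6200)
  = 63.7180 / 1.9295 = 33.023

33.023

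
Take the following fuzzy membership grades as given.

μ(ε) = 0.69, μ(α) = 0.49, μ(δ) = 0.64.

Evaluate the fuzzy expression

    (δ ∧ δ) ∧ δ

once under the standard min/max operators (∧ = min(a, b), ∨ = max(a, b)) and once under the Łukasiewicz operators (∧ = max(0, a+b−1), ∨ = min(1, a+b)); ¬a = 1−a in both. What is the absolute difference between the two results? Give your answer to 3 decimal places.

0.640

Under standard min/max:
  δ ∧ δ = min(a, b) on (0.64, 0.64) = 0.64
  (δ ∧ δ) ∧ δ = min(a, b) on (0.64, 0.64) = 0.64
  → value = 0.6400
Under Łukasiewicz:
  δ ∧ δ = max(0, a+b−1) on (0.64, 0.64) = 0.28
  (δ ∧ δ) ∧ δ = max(0, a+b−1) on (0.28, 0.64) = 0.00
  → value = 0.0000
|0.6400 − 0.0000| = 0.640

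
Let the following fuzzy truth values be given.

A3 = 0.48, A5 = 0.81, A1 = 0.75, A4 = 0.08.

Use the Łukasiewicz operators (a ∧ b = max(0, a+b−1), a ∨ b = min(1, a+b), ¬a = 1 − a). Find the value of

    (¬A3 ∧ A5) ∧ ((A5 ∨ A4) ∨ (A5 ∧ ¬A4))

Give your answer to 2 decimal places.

0.33

¬A3 = 1 − 0.48 = 0.52
¬A3 ∧ A5 = max(0, a+b−1) on (0.52, 0.81) = 0.33
A5 ∨ A4 = min(1, a+b) on (0.81, 0.08) = 0.89
¬A4 = 1 − 0.08 = 0.92
A5 ∧ ¬A4 = max(0, a+b−1) on (0.81, 0.92) = 0.73
(A5 ∨ A4) ∨ (A5 ∧ ¬A4) = min(1, a+b) on (0.89, 0.73) = 1.00
(¬A3 ∧ A5) ∧ ((A5 ∨ A4) ∨ (A5 ∧ ¬A4)) = max(0, a+b−1) on (0.33, 1.00) = 0.33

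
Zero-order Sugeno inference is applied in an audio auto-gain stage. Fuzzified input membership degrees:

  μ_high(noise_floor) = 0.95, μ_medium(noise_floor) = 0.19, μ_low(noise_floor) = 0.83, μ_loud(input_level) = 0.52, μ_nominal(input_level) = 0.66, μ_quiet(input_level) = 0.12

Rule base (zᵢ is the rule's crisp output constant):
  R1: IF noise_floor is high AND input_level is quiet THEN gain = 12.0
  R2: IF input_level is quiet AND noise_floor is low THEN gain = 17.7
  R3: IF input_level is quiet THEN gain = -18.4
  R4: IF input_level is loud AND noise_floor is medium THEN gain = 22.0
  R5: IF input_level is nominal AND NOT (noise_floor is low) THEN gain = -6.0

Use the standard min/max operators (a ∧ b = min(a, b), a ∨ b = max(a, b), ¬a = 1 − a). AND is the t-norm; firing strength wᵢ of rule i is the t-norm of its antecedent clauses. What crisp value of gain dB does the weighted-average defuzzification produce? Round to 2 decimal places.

R1 (z=12.0): high=0.95, quiet=0.12; AND[min(a, b)] → w = 0.12
R2 (z=17.7): quiet=0.12, low=0.83; AND[min(a, b)] → w = 0.12
R3 (z=-18.4): quiet=0.12 → w = 0.12
R4 (z=22.0): loud=0.52, medium=0.19; AND[min(a, b)] → w = 0.19
R5 (z=-6.0): nominal=0.66, ¬low=1−0.83=0.17; AND[min(a, b)] → w = 0.17
Weighted average = (0.12·12.0 + 0.12·17.7 + 0.12·-18.4 + 0.19·22.0 + 0.17·-6.0) / (0.12 + 0.12 + 0.12 + 0.19 + 0.17)
  = 4.5160 / 0.7200 = 6.27

6.27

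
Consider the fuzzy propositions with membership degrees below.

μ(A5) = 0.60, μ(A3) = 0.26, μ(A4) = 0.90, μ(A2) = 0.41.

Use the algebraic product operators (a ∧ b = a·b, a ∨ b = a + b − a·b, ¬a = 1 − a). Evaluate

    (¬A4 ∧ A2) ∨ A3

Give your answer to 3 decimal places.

¬A4 = 1 − 0.9000 = 0.1000
¬A4 ∧ A2 = a·b on (0.1000, 0.4100) = 0.0410
(¬A4 ∧ A2) ∨ A3 = a + b − a·b on (0.0410, 0.2600) = 0.2903

0.290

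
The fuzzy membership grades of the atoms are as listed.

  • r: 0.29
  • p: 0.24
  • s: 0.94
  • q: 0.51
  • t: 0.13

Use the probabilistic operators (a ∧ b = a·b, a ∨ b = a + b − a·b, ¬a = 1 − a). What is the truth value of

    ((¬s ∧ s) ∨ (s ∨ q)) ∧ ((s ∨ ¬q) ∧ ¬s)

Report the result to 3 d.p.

0.057

¬s = 1 − 0.9400 = 0.0600
¬s ∧ s = a·b on (0.0600, 0.9400) = 0.0564
s ∨ q = a + b − a·b on (0.9400, 0.5100) = 0.9706
(¬s ∧ s) ∨ (s ∨ q) = a + b − a·b on (0.0564, 0.9706) = 0.9723
¬q = 1 − 0.5100 = 0.4900
s ∨ ¬q = a + b − a·b on (0.9400, 0.4900) = 0.9694
¬s = 1 − 0.9400 = 0.0600
(s ∨ ¬q) ∧ ¬s = a·b on (0.9694, 0.0600) = 0.0582
((¬s ∧ s) ∨ (s ∨ q)) ∧ ((s ∨ ¬q) ∧ ¬s) = a·b on (0.9723, 0.0582) = 0.0566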